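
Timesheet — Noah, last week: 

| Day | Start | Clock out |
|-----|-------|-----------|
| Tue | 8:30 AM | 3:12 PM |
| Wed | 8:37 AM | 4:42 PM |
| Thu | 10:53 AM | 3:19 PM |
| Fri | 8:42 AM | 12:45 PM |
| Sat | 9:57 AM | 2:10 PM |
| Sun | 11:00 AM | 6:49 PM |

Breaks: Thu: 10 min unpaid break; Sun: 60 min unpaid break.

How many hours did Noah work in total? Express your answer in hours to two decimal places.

34.13 hours

Tue: 8:30 AM–3:12 PM = 6 h 42 min
Wed: 8:37 AM–4:42 PM = 8 h 5 min
Thu: 10:53 AM–3:19 PM = 4 h 26 min; less 10 min break → 4 h 16 min
Fri: 8:42 AM–12:45 PM = 4 h 3 min
Sat: 9:57 AM–2:10 PM = 4 h 13 min
Sun: 11:00 AM–6:49 PM = 7 h 49 min; less 60 min break → 6 h 49 min
Total: 6 h 42 min + 8 h 5 min + 4 h 16 min + 4 h 3 min + 4 h 13 min + 6 h 49 min = 34 h 8 min.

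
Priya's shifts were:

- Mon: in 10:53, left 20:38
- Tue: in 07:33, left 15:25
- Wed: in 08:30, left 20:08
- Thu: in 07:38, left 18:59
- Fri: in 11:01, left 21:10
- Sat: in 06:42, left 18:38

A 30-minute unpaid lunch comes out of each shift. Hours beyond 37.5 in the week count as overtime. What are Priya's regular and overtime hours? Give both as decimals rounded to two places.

Mon: 10:53–20:38 = 9 h 45 min; less 30 min break → 9 h 15 min
Tue: 07:33–15:25 = 7 h 52 min; less 30 min break → 7 h 22 min
Wed: 08:30–20:08 = 11 h 38 min; less 30 min break → 11 h 8 min
Thu: 07:38–18:59 = 11 h 21 min; less 30 min break → 10 h 51 min
Fri: 11:01–21:10 = 10 h 9 min; less 30 min break → 9 h 39 min
Sat: 06:42–18:38 = 11 h 56 min; less 30 min break → 11 h 26 min
Total worked: 59 h 41 min = 59.68 h.
Threshold 37.5 h → overtime 22 h 11 min, regular 37 h 30 min.

Regular 37.50 hours, overtime 22.18 hours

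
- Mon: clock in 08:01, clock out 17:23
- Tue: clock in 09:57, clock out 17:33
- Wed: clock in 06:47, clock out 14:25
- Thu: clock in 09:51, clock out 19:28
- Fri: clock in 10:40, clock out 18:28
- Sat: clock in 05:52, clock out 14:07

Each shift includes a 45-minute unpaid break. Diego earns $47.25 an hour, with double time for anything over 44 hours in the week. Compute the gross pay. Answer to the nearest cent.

Mon: 08:01–17:23 = 9 h 22 min; less 45 min break → 8 h 37 min
Tue: 09:57–17:33 = 7 h 36 min; less 45 min break → 6 h 51 min
Wed: 06:47–14:25 = 7 h 38 min; less 45 min break → 6 h 53 min
Thu: 09:51–19:28 = 9 h 37 min; less 45 min break → 8 h 52 min
Fri: 10:40–18:28 = 7 h 48 min; less 45 min break → 7 h 3 min
Sat: 05:52–14:07 = 8 h 15 min; less 45 min break → 7 h 30 min
Total worked: 45 h 46 min = 2746 min.
Regular 44 h 0 min = 2640 min at $47.25/h; overtime 1 h 46 min = 106 min at $94.50/h.
Pay = (2640 × $47.25 + 106 × $94.50) ÷ 60 = $2245.95.

$2245.95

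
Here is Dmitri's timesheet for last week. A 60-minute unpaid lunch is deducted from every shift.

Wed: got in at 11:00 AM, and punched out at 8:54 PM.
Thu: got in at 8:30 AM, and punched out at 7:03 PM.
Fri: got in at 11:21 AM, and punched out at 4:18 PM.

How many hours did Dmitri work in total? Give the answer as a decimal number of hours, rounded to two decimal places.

Wed: 11:00 AM–8:54 PM = 9 h 54 min; less 60 min break → 8 h 54 min
Thu: 8:30 AM–7:03 PM = 10 h 33 min; less 60 min break → 9 h 33 min
Fri: 11:21 AM–4:18 PM = 4 h 57 min; less 60 min break → 3 h 57 min
Total: 8 h 54 min + 9 h 33 min + 3 h 57 min = 22 h 24 min.

22.40 hours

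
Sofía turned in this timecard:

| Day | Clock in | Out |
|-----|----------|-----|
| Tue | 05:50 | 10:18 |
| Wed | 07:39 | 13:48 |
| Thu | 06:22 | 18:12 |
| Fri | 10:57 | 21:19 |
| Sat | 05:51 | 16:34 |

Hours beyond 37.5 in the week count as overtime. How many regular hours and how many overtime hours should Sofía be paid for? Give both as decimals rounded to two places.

Regular 37.50 hours, overtime 6.03 hours

Tue: 05:50–10:18 = 4 h 28 min
Wed: 07:39–13:48 = 6 h 9 min
Thu: 06:22–18:12 = 11 h 50 min
Fri: 10:57–21:19 = 10 h 22 min
Sat: 05:51–16:34 = 10 h 43 min
Total worked: 43 h 32 min = 43.53 h.
Threshold 37.5 h → overtime 6 h 2 min, regular 37 h 30 min.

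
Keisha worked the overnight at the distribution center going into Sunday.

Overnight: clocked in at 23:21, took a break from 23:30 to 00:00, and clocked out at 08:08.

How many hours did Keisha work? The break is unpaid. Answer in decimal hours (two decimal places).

Overnight: 23:21 → midnight = 0 h 39 min; midnight → 08:08 = 8 h 8 min; span 8 h 47 min; less 30 min break → 8 h 17 min

8.28 hours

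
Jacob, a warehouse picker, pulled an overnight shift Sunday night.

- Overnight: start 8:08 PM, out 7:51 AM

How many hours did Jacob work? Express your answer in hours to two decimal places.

Overnight: 8:08 PM → midnight = 3 h 52 min; midnight → 7:51 AM = 7 h 51 min; span 11 h 43 min

11.72 hours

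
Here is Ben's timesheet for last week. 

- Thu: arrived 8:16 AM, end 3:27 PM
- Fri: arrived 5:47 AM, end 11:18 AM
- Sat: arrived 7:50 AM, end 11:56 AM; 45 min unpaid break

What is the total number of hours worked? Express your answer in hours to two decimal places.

16.05 hours

Thu: 8:16 AM–3:27 PM = 7 h 11 min
Fri: 5:47 AM–11:18 AM = 5 h 31 min
Sat: 7:50 AM–11:56 AM = 4 h 6 min; less 45 min break → 3 h 21 min
Total: 7 h 11 min + 5 h 31 min + 3 h 21 min = 16 h 3 min.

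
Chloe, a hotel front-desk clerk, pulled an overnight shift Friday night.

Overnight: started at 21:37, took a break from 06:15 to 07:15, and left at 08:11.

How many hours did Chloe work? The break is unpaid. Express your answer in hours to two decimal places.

9.57 hours

Overnight: 21:37 → midnight = 2 h 23 min; midnight → 08:11 = 8 h 11 min; span 10 h 34 min; less 60 min break → 9 h 34 min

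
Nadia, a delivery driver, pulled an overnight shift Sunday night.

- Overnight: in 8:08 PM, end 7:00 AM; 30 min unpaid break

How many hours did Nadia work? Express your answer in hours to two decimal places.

Overnight: 8:08 PM → midnight = 3 h 52 min; midnight → 7:00 AM = 7 h 0 min; span 10 h 52 min; less 30 min break → 10 h 22 min

10.37 hours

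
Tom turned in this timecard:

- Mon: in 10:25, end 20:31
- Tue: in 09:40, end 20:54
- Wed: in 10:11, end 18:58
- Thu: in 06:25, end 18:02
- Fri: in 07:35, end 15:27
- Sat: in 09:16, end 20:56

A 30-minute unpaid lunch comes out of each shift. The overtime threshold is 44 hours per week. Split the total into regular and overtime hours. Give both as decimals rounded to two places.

Mon: 10:25–20:31 = 10 h 6 min; less 30 min break → 9 h 36 min
Tue: 09:40–20:54 = 11 h 14 min; less 30 min break → 10 h 44 min
Wed: 10:11–18:58 = 8 h 47 min; less 30 min break → 8 h 17 min
Thu: 06:25–18:02 = 11 h 37 min; less 30 min break → 11 h 7 min
Fri: 07:35–15:27 = 7 h 52 min; less 30 min break → 7 h 22 min
Sat: 09:16–20:56 = 11 h 40 min; less 30 min break → 11 h 10 min
Total worked: 58 h 16 min = 58.27 h.
Threshold 44 h → overtime 14 h 16 min, regular 44 h 0 min.

Regular 44.00 hours, overtime 14.27 hours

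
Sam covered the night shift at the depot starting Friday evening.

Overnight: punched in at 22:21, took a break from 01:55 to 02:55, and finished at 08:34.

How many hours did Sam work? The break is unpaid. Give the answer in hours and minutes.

9 h 13 min

Overnight: 22:21 → midnight = 1 h 39 min; midnight → 08:34 = 8 h 34 min; span 10 h 13 min; less 60 min break → 9 h 13 min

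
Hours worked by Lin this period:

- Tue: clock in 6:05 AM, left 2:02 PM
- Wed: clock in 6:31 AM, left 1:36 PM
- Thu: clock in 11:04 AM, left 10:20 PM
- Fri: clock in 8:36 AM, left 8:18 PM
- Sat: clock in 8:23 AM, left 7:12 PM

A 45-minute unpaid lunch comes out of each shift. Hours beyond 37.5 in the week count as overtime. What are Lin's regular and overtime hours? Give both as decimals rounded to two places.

Tue: 6:05 AM–2:02 PM = 7 h 57 min; less 45 min break → 7 h 12 min
Wed: 6:31 AM–1:36 PM = 7 h 5 min; less 45 min break → 6 h 20 min
Thu: 11:04 AM–10:20 PM = 11 h 16 min; less 45 min break → 10 h 31 min
Fri: 8:36 AM–8:18 PM = 11 h 42 min; less 45 min break → 10 h 57 min
Sat: 8:23 AM–7:12 PM = 10 h 49 min; less 45 min break → 10 h 4 min
Total worked: 45 h 4 min = 45.07 h.
Threshold 37.5 h → overtime 7 h 34 min, regular 37 h 30 min.

Regular 37.50 hours, overtime 7.57 hours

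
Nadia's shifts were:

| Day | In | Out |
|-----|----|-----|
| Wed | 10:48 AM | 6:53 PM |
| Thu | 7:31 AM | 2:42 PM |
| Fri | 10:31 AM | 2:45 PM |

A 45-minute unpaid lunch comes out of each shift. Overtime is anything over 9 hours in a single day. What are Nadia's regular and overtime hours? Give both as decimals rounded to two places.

Wed: 10:48 AM–6:53 PM = 8 h 5 min; less 45 min break → 7 h 20 min
Thu: 7:31 AM–2:42 PM = 7 h 11 min; less 45 min break → 6 h 26 min
Fri: 10:31 AM–2:45 PM = 4 h 14 min; less 45 min break → 3 h 29 min
Wed reg 7 h 20 min / OT 0 h 0 min; Thu reg 6 h 26 min / OT 0 h 0 min; Fri reg 3 h 29 min / OT 0 h 0 min.
Totals: regular 17 h 15 min, overtime 0 h 0 min.

Regular 17.25 hours, overtime 0.00 hours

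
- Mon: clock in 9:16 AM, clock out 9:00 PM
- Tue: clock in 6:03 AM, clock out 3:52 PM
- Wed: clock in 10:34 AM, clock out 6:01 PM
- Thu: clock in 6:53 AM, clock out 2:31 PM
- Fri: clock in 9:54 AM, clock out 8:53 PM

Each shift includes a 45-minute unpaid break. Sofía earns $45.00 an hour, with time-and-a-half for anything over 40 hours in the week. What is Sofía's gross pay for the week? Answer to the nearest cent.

$2061.00

Mon: 9:16 AM–9:00 PM = 11 h 44 min; less 45 min break → 10 h 59 min
Tue: 6:03 AM–3:52 PM = 9 h 49 min; less 45 min break → 9 h 4 min
Wed: 10:34 AM–6:01 PM = 7 h 27 min; less 45 min break → 6 h 42 min
Thu: 6:53 AM–2:31 PM = 7 h 38 min; less 45 min break → 6 h 53 min
Fri: 9:54 AM–8:53 PM = 10 h 59 min; less 45 min break → 10 h 14 min
Total worked: 43 h 52 min = 2632 min.
Regular 40 h 0 min = 2400 min at $45.00/h; overtime 3 h 52 min = 232 min at $67.50/h.
Pay = (2400 × $45.00 + 232 × $67.50) ÷ 60 = $2061.00.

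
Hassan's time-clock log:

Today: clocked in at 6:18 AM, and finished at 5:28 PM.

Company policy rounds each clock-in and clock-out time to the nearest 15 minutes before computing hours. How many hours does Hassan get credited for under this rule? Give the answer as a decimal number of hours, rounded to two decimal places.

11.25 hours

Today: in 6:18 AM→6:15 AM, out 5:28 PM→5:30 PM; 11 h 15 min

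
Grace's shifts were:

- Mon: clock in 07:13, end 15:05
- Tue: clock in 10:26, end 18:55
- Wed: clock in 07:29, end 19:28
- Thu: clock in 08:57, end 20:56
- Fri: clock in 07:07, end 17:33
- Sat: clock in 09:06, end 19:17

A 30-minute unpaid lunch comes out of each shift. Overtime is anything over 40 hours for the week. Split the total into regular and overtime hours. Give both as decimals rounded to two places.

Mon: 07:13–15:05 = 7 h 52 min; less 30 min break → 7 h 22 min
Tue: 10:26–18:55 = 8 h 29 min; less 30 min break → 7 h 59 min
Wed: 07:29–19:28 = 11 h 59 min; less 30 min break → 11 h 29 min
Thu: 08:57–20:56 = 11 h 59 min; less 30 min break → 11 h 29 min
Fri: 07:07–17:33 = 10 h 26 min; less 30 min break → 9 h 56 min
Sat: 09:06–19:17 = 10 h 11 min; less 30 min break → 9 h 41 min
Total worked: 57 h 56 min = 57.93 h.
Threshold 40 h → overtime 17 h 56 min, regular 40 h 0 min.

Regular 40.00 hours, overtime 17.93 hours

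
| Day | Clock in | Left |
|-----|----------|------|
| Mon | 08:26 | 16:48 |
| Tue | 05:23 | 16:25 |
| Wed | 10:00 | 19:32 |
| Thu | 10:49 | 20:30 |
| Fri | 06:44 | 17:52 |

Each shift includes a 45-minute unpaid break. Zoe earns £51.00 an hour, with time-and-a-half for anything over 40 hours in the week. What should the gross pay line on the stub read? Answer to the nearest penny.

£2499.00

Mon: 08:26–16:48 = 8 h 22 min; less 45 min break → 7 h 37 min
Tue: 05:23–16:25 = 11 h 2 min; less 45 min break → 10 h 17 min
Wed: 10:00–19:32 = 9 h 32 min; less 45 min break → 8 h 47 min
Thu: 10:49–20:30 = 9 h 41 min; less 45 min break → 8 h 56 min
Fri: 06:44–17:52 = 11 h 8 min; less 45 min break → 10 h 23 min
Total worked: 46 h 0 min = 2760 min.
Regular 40 h 0 min = 2400 min at £51.00/h; overtime 6 h 0 min = 360 min at £76.50/h.
Pay = (2400 × £51.00 + 360 × £76.50) ÷ 60 = £2499.00.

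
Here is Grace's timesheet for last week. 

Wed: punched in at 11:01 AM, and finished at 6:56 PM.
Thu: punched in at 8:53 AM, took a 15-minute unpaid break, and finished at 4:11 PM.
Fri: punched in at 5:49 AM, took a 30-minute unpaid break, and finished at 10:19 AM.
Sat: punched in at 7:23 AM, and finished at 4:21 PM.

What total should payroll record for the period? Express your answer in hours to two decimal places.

Wed: 11:01 AM–6:56 PM = 7 h 55 min
Thu: 8:53 AM–4:11 PM = 7 h 18 min; less 15 min break → 7 h 3 min
Fri: 5:49 AM–10:19 AM = 4 h 30 min; less 30 min break → 4 h 0 min
Sat: 7:23 AM–4:21 PM = 8 h 58 min
Total: 7 h 55 min + 7 h 3 min + 4 h 0 min + 8 h 58 min = 27 h 56 min.

27.93 hours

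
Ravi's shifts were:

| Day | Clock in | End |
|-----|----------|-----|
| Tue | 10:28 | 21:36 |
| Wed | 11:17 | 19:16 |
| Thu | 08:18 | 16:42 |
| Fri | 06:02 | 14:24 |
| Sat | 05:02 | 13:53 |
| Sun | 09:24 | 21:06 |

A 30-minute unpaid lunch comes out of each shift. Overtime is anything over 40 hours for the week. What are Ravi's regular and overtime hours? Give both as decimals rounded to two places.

Regular 40.00 hours, overtime 13.43 hours

Tue: 10:28–21:36 = 11 h 8 min; less 30 min break → 10 h 38 min
Wed: 11:17–19:16 = 7 h 59 min; less 30 min break → 7 h 29 min
Thu: 08:18–16:42 = 8 h 24 min; less 30 min break → 7 h 54 min
Fri: 06:02–14:24 = 8 h 22 min; less 30 min break → 7 h 52 min
Sat: 05:02–13:53 = 8 h 51 min; less 30 min break → 8 h 21 min
Sun: 09:24–21:06 = 11 h 42 min; less 30 min break → 11 h 12 min
Total worked: 53 h 26 min = 53.43 h.
Threshold 40 h → overtime 13 h 26 min, regular 40 h 0 min.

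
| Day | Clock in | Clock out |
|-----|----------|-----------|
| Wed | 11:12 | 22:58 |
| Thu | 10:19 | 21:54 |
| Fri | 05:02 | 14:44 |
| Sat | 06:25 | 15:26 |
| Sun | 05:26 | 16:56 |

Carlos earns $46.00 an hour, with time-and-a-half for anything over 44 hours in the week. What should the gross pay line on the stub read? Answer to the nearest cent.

$2684.10

Wed: 11:12–22:58 = 11 h 46 min
Thu: 10:19–21:54 = 11 h 35 min
Fri: 05:02–14:44 = 9 h 42 min
Sat: 06:25–15:26 = 9 h 1 min
Sun: 05:26–16:56 = 11 h 30 min
Total worked: 53 h 34 min = 3214 min.
Regular 44 h 0 min = 2640 min at $46.00/h; overtime 9 h 34 min = 574 min at $69.00/h.
Pay = (2640 × $46.00 + 574 × $69.00) ÷ 60 = $2684.10.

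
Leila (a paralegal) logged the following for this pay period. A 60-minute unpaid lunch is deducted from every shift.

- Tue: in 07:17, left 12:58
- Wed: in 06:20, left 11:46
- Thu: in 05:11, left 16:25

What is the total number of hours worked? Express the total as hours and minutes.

Tue: 07:17–12:58 = 5 h 41 min; less 60 min break → 4 h 41 min
Wed: 06:20–11:46 = 5 h 26 min; less 60 min break → 4 h 26 min
Thu: 05:11–16:25 = 11 h 14 min; less 60 min break → 10 h 14 min
Total: 4 h 41 min + 4 h 26 min + 10 h 14 min = 19 h 21 min.

19 h 21 min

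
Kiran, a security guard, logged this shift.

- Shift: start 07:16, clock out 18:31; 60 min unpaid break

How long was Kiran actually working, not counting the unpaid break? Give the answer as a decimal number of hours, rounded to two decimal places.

Shift: 07:16–18:31 = 11 h 15 min; less 60 min break → 10 h 15 min

10.25 hours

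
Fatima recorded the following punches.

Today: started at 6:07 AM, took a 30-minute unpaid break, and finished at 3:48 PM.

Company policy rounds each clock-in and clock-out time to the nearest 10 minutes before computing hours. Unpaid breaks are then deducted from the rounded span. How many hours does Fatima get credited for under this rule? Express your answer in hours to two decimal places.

Today: in 6:07 AM→6:10 AM, out 3:48 PM→3:50 PM; 9 h 40 min − 30 min = 9 h 10 min

9.17 hours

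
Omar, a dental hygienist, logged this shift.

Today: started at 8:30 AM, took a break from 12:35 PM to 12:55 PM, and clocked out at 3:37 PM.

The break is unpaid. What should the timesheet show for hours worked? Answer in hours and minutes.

Today: 8:30 AM–3:37 PM = 7 h 7 min; less 20 min break → 6 h 47 min

6 h 47 min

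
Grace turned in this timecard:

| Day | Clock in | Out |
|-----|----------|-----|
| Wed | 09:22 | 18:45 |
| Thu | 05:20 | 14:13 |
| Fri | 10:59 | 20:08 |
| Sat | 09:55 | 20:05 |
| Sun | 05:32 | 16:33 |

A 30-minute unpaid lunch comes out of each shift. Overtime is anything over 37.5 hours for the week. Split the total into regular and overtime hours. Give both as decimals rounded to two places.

Wed: 09:22–18:45 = 9 h 23 min; less 30 min break → 8 h 53 min
Thu: 05:20–14:13 = 8 h 53 min; less 30 min break → 8 h 23 min
Fri: 10:59–20:08 = 9 h 9 min; less 30 min break → 8 h 39 min
Sat: 09:55–20:05 = 10 h 10 min; less 30 min break → 9 h 40 min
Sun: 05:32–16:33 = 11 h 1 min; less 30 min break → 10 h 31 min
Total worked: 46 h 6 min = 46.10 h.
Threshold 37.5 h → overtime 8 h 36 min, regular 37 h 30 min.

Regular 37.50 hours, overtime 8.60 hours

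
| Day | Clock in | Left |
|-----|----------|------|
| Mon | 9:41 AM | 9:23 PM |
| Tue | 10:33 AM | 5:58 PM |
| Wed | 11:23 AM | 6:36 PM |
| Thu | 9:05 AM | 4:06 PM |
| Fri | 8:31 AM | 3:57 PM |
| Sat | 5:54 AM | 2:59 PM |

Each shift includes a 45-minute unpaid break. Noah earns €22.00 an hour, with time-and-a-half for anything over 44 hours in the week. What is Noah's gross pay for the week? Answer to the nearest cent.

€1013.10

Mon: 9:41 AM–9:23 PM = 11 h 42 min; less 45 min break → 10 h 57 min
Tue: 10:33 AM–5:58 PM = 7 h 25 min; less 45 min break → 6 h 40 min
Wed: 11:23 AM–6:36 PM = 7 h 13 min; less 45 min break → 6 h 28 min
Thu: 9:05 AM–4:06 PM = 7 h 1 min; less 45 min break → 6 h 16 min
Fri: 8:31 AM–3:57 PM = 7 h 26 min; less 45 min break → 6 h 41 min
Sat: 5:54 AM–2:59 PM = 9 h 5 min; less 45 min break → 8 h 20 min
Total worked: 45 h 22 min = 2722 min.
Regular 44 h 0 min = 2640 min at €22.00/h; overtime 1 h 22 min = 82 min at €33.00/h.
Pay = (2640 × €22.00 + 82 × €33.00) ÷ 60 = €1013.10.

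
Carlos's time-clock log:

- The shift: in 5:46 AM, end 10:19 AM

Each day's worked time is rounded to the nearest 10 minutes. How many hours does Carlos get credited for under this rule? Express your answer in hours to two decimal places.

4.50 hours

The shift: 5:46 AM–10:19 AM = 4 h 33 min → rounds to 4 h 30 min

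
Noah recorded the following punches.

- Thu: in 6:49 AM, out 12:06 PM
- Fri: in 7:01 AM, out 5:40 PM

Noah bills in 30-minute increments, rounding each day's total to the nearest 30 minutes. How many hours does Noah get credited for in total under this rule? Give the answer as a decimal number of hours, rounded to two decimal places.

16.00 hours

Thu: 6:49 AM–12:06 PM = 5 h 17 min → rounds to 5 h 30 min
Fri: 7:01 AM–5:40 PM = 10 h 39 min → rounds to 10 h 30 min
Total credited: 16 h 0 min.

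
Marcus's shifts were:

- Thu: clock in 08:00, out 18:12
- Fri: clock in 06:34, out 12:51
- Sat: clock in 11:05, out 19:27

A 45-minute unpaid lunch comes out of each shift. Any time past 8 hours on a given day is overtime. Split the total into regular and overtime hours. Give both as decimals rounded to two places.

Thu: 08:00–18:12 = 10 h 12 min; less 45 min break → 9 h 27 min
Fri: 06:34–12:51 = 6 h 17 min; less 45 min break → 5 h 32 min
Sat: 11:05–19:27 = 8 h 22 min; less 45 min break → 7 h 37 min
Thu reg 8 h 0 min / OT 1 h 27 min; Fri reg 5 h 32 min / OT 0 h 0 min; Sat reg 7 h 37 min / OT 0 h 0 min.
Totals: regular 21 h 9 min, overtime 1 h 27 min.

Regular 21.15 hours, overtime 1.45 hours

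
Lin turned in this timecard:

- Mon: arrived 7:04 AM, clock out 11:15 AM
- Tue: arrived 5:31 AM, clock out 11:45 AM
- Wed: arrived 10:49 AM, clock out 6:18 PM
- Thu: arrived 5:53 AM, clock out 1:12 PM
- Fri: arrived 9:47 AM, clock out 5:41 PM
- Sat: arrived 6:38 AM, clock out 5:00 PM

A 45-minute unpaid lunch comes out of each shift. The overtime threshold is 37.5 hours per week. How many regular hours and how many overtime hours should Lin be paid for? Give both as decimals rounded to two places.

Regular 37.50 hours, overtime 1.48 hours

Mon: 7:04 AM–11:15 AM = 4 h 11 min; less 45 min break → 3 h 26 min
Tue: 5:31 AM–11:45 AM = 6 h 14 min; less 45 min break → 5 h 29 min
Wed: 10:49 AM–6:18 PM = 7 h 29 min; less 45 min break → 6 h 44 min
Thu: 5:53 AM–1:12 PM = 7 h 19 min; less 45 min break → 6 h 34 min
Fri: 9:47 AM–5:41 PM = 7 h 54 min; less 45 min break → 7 h 9 min
Sat: 6:38 AM–5:00 PM = 10 h 22 min; less 45 min break → 9 h 37 min
Total worked: 38 h 59 min = 38.98 h.
Threshold 37.5 h → overtime 1 h 29 min, regular 37 h 30 min.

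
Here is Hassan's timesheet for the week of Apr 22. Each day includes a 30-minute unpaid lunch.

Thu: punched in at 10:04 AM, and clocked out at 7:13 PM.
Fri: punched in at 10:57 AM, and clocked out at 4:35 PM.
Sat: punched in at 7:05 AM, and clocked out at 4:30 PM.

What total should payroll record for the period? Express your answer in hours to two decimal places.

22.70 hours

Thu: 10:04 AM–7:13 PM = 9 h 9 min; less 30 min break → 8 h 39 min
Fri: 10:57 AM–4:35 PM = 5 h 38 min; less 30 min break → 5 h 8 min
Sat: 7:05 AM–4:30 PM = 9 h 25 min; less 30 min break → 8 h 55 min
Total: 8 h 39 min + 5 h 8 min + 8 h 55 min = 22 h 42 min.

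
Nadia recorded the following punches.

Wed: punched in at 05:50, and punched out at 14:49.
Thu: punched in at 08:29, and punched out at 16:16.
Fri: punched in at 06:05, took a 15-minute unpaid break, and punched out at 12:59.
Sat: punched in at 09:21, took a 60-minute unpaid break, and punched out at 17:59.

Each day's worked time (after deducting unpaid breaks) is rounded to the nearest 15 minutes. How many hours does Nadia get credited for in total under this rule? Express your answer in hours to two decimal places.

31.25 hours

Wed: 05:50–14:49 = 8 h 59 min → rounds to 9 h 0 min
Thu: 08:29–16:16 = 7 h 47 min → rounds to 7 h 45 min
Fri: 06:05–12:59 = 6 h 54 min − 15 min = 6 h 39 min → rounds to 6 h 45 min
Sat: 09:21–17:59 = 8 h 38 min − 60 min = 7 h 38 min → rounds to 7 h 45 min
Total credited: 31 h 15 min.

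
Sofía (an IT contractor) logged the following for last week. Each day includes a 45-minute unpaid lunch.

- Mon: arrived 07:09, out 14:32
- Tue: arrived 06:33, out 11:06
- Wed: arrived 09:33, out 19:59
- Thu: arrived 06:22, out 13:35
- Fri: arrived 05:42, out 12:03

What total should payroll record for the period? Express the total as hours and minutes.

32 h 11 min

Mon: 07:09–14:32 = 7 h 23 min; less 45 min break → 6 h 38 min
Tue: 06:33–11:06 = 4 h 33 min; less 45 min break → 3 h 48 min
Wed: 09:33–19:59 = 10 h 26 min; less 45 min break → 9 h 41 min
Thu: 06:22–13:35 = 7 h 13 min; less 45 min break → 6 h 28 min
Fri: 05:42–12:03 = 6 h 21 min; less 45 min break → 5 h 36 min
Total: 6 h 38 min + 3 h 48 min + 9 h 41 min + 6 h 28 min + 5 h 36 min = 32 h 11 min.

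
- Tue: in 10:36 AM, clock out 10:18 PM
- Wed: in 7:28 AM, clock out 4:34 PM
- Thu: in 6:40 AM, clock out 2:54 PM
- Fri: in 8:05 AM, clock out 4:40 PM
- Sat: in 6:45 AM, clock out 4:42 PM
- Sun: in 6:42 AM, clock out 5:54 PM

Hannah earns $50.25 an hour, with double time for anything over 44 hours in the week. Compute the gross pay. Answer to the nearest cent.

$3695.05

Tue: 10:36 AM–10:18 PM = 11 h 42 min
Wed: 7:28 AM–4:34 PM = 9 h 6 min
Thu: 6:40 AM–2:54 PM = 8 h 14 min
Fri: 8:05 AM–4:40 PM = 8 h 35 min
Sat: 6:45 AM–4:42 PM = 9 h 57 min
Sun: 6:42 AM–5:54 PM = 11 h 12 min
Total worked: 58 h 46 min = 3526 min.
Regular 44 h 0 min = 2640 min at $50.25/h; overtime 14 h 46 min = 886 min at $100.50/h.
Pay = (2640 × $50.25 + 886 × $100.50) ÷ 60 = $3695.05.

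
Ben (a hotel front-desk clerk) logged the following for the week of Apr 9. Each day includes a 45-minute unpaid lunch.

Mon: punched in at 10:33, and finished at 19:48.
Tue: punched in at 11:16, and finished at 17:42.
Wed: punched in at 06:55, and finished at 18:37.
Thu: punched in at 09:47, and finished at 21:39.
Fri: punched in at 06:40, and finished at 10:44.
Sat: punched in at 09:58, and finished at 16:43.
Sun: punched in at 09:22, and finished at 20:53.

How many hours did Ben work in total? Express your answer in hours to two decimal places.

Mon: 10:33–19:48 = 9 h 15 min; less 45 min break → 8 h 30 min
Tue: 11:16–17:42 = 6 h 26 min; less 45 min break → 5 h 41 min
Wed: 06:55–18:37 = 11 h 42 min; less 45 min break → 10 h 57 min
Thu: 09:47–21:39 = 11 h 52 min; less 45 min break → 11 h 7 min
Fri: 06:40–10:44 = 4 h 4 min; less 45 min break → 3 h 19 min
Sat: 09:58–16:43 = 6 h 45 min; less 45 min break → 6 h 0 min
Sun: 09:22–20:53 = 11 h 31 min; less 45 min break → 10 h 46 min
Total: 8 h 30 min + 5 h 41 min + 10 h 57 min + 11 h 7 min + 3 h 19 min + 6 h 0 min + 10 h 46 min = 56 h 20 min.

56.33 hours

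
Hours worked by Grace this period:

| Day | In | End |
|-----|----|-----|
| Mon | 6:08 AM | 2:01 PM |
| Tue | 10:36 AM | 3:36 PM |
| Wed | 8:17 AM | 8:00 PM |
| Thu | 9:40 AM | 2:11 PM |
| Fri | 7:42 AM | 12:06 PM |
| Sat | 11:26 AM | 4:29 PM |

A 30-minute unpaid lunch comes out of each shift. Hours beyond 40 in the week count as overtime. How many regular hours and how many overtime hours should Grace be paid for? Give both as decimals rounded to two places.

Mon: 6:08 AM–2:01 PM = 7 h 53 min; less 30 min break → 7 h 23 min
Tue: 10:36 AM–3:36 PM = 5 h 0 min; less 30 min break → 4 h 30 min
Wed: 8:17 AM–8:00 PM = 11 h 43 min; less 30 min break → 11 h 13 min
Thu: 9:40 AM–2:11 PM = 4 h 31 min; less 30 min break → 4 h 1 min
Fri: 7:42 AM–12:06 PM = 4 h 24 min; less 30 min break → 3 h 54 min
Sat: 11:26 AM–4:29 PM = 5 h 3 min; less 30 min break → 4 h 33 min
Total worked: 35 h 34 min = 35.57 h.
Threshold 40 h → overtime 0 h 0 min, regular 35 h 34 min.

Regular 35.57 hours, overtime 0.00 hours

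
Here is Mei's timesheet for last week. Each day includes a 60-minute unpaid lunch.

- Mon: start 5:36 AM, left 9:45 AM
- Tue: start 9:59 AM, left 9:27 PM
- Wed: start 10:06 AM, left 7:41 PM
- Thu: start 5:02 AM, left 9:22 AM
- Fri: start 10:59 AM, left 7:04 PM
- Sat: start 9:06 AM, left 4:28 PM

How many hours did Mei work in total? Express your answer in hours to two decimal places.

Mon: 5:36 AM–9:45 AM = 4 h 9 min; less 60 min break → 3 h 9 min
Tue: 9:59 AM–9:27 PM = 11 h 28 min; less 60 min break → 10 h 28 min
Wed: 10:06 AM–7:41 PM = 9 h 35 min; less 60 min break → 8 h 35 min
Thu: 5:02 AM–9:22 AM = 4 h 20 min; less 60 min break → 3 h 20 min
Fri: 10:59 AM–7:04 PM = 8 h 5 min; less 60 min break → 7 h 5 min
Sat: 9:06 AM–4:28 PM = 7 h 22 min; less 60 min break → 6 h 22 min
Total: 3 h 9 min + 10 h 28 min + 8 h 35 min + 3 h 20 min + 7 h 5 min + 6 h 22 min = 38 h 59 min.

38.98 hours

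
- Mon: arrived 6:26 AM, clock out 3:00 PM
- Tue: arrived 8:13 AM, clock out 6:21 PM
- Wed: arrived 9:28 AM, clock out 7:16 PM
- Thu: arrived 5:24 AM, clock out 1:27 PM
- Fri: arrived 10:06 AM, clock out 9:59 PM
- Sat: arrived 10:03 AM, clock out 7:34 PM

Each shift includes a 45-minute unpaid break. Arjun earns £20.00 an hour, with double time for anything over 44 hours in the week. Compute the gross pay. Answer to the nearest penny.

Mon: 6:26 AM–3:00 PM = 8 h 34 min; less 45 min break → 7 h 49 min
Tue: 8:13 AM–6:21 PM = 10 h 8 min; less 45 min break → 9 h 23 min
Wed: 9:28 AM–7:16 PM = 9 h 48 min; less 45 min break → 9 h 3 min
Thu: 5:24 AM–1:27 PM = 8 h 3 min; less 45 min break → 7 h 18 min
Fri: 10:06 AM–9:59 PM = 11 h 53 min; less 45 min break → 11 h 8 min
Sat: 10:03 AM–7:34 PM = 9 h 31 min; less 45 min break → 8 h 46 min
Total worked: 53 h 27 min = 3207 min.
Regular 44 h 0 min = 2640 min at £20.00/h; overtime 9 h 27 min = 567 min at £40.00/h.
Pay = (2640 × £20.00 + 567 × £40.00) ÷ 60 = £1258.00.

£1258.00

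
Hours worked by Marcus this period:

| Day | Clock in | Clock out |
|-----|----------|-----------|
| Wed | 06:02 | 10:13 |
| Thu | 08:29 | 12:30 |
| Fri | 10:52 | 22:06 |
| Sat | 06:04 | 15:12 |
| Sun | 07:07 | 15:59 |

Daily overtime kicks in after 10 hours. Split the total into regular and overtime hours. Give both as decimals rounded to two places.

Wed: 06:02–10:13 = 4 h 11 min
Thu: 08:29–12:30 = 4 h 1 min
Fri: 10:52–22:06 = 11 h 14 min
Sat: 06:04–15:12 = 9 h 8 min
Sun: 07:07–15:59 = 8 h 52 min
Wed reg 4 h 11 min / OT 0 h 0 min; Thu reg 4 h 1 min / OT 0 h 0 min; Fri reg 10 h 0 min / OT 1 h 14 min; Sat reg 9 h 8 min / OT 0 h 0 min; Sun reg 8 h 52 min / OT 0 h 0 min.
Totals: regular 36 h 12 min, overtime 1 h 14 min.

Regular 36.20 hours, overtime 1.23 hours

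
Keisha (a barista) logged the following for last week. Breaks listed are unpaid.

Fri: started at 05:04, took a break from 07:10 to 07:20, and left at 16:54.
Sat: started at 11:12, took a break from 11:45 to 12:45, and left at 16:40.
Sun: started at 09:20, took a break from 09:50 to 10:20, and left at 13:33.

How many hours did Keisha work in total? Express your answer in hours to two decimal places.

19.85 hours

Fri: 05:04–16:54 = 11 h 50 min; less 10 min break → 11 h 40 min
Sat: 11:12–16:40 = 5 h 28 min; less 60 min break → 4 h 28 min
Sun: 09:20–13:33 = 4 h 13 min; less 30 min break → 3 h 43 min
Total: 11 h 40 min + 4 h 28 min + 3 h 43 min = 19 h 51 min.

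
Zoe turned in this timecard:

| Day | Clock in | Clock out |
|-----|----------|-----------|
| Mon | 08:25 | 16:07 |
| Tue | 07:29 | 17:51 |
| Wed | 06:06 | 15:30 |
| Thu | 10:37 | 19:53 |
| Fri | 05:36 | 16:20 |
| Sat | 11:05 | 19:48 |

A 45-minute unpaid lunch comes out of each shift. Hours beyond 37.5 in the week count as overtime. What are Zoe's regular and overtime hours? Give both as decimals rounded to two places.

Mon: 08:25–16:07 = 7 h 42 min; less 45 min break → 6 h 57 min
Tue: 07:29–17:51 = 10 h 22 min; less 45 min break → 9 h 37 min
Wed: 06:06–15:30 = 9 h 24 min; less 45 min break → 8 h 39 min
Thu: 10:37–19:53 = 9 h 16 min; less 45 min break → 8 h 31 min
Fri: 05:36–16:20 = 10 h 44 min; less 45 min break → 9 h 59 min
Sat: 11:05–19:48 = 8 h 43 min; less 45 min break → 7 h 58 min
Total worked: 51 h 41 min = 51.68 h.
Threshold 37.5 h → overtime 14 h 11 min, regular 37 h 30 min.

Regular 37.50 hours, overtime 14.18 hours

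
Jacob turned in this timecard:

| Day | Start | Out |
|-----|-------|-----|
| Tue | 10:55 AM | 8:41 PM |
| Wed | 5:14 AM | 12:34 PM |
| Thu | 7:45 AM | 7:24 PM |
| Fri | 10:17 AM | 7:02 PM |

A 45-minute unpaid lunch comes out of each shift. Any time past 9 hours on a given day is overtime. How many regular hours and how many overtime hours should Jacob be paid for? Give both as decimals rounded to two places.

Tue: 10:55 AM–8:41 PM = 9 h 46 min; less 45 min break → 9 h 1 min
Wed: 5:14 AM–12:34 PM = 7 h 20 min; less 45 min break → 6 h 35 min
Thu: 7:45 AM–7:24 PM = 11 h 39 min; less 45 min break → 10 h 54 min
Fri: 10:17 AM–7:02 PM = 8 h 45 min; less 45 min break → 8 h 0 min
Tue reg 9 h 0 min / OT 0 h 1 min; Wed reg 6 h 35 min / OT 0 h 0 min; Thu reg 9 h 0 min / OT 1 h 54 min; Fri reg 8 h 0 min / OT 0 h 0 min.
Totals: regular 32 h 35 min, overtime 1 h 55 min.

Regular 32.58 hours, overtime 1.92 hours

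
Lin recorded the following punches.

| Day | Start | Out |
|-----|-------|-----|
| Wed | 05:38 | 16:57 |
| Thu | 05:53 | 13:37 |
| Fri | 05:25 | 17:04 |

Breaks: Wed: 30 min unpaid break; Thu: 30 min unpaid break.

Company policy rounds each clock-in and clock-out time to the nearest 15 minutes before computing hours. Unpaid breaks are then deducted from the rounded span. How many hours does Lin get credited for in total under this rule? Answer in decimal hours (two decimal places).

29.25 hours

Wed: in 05:38→05:45, out 16:57→17:00; 11 h 15 min − 30 min = 10 h 45 min
Thu: in 05:53→06:00, out 13:37→13:30; 7 h 30 min − 30 min = 7 h 0 min
Fri: in 05:25→05:30, out 17:04→17:00; 11 h 30 min
Total credited: 29 h 15 min.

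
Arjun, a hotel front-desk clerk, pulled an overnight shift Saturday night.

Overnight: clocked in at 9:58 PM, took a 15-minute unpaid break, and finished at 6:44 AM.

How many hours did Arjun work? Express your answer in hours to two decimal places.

8.52 hours

Overnight: 9:58 PM → midnight = 2 h 2 min; midnight → 6:44 AM = 6 h 44 min; span 8 h 46 min; less 15 min break → 8 h 31 min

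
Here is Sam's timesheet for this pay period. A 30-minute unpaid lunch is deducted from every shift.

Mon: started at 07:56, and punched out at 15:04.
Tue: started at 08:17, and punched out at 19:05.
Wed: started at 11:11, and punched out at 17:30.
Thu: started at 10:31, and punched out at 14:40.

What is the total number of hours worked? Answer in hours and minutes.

Mon: 07:56–15:04 = 7 h 8 min; less 30 min break → 6 h 38 min
Tue: 08:17–19:05 = 10 h 48 min; less 30 min break → 10 h 18 min
Wed: 11:11–17:30 = 6 h 19 min; less 30 min break → 5 h 49 min
Thu: 10:31–14:40 = 4 h 9 min; less 30 min break → 3 h 39 min
Total: 6 h 38 min + 10 h 18 min + 5 h 49 min + 3 h 39 min = 26 h 24 min.

26 h 24 min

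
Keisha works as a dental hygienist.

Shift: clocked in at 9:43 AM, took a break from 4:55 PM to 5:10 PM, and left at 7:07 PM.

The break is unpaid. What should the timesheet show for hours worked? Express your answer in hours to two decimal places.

9.15 hours

Shift: 9:43 AM–7:07 PM = 9 h 24 min; less 15 min break → 9 h 9 min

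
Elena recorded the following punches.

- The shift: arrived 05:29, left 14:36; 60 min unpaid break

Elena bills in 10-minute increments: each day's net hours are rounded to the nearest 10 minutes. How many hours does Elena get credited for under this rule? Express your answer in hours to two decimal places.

8.17 hours

The shift: 05:29–14:36 = 9 h 7 min − 60 min = 8 h 7 min → rounds to 8 h 10 min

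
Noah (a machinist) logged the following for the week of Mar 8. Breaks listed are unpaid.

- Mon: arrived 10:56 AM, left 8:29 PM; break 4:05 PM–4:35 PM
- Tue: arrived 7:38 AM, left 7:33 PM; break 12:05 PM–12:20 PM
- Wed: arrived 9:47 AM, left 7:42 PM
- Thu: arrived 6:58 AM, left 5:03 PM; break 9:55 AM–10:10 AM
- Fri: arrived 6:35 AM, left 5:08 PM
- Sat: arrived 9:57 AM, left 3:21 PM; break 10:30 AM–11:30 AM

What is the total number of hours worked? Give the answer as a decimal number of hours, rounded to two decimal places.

Mon: 10:56 AM–8:29 PM = 9 h 33 min; less 30 min break → 9 h 3 min
Tue: 7:38 AM–7:33 PM = 11 h 55 min; less 15 min break → 11 h 40 min
Wed: 9:47 AM–7:42 PM = 9 h 55 min
Thu: 6:58 AM–5:03 PM = 10 h 5 min; less 15 min break → 9 h 50 min
Fri: 6:35 AM–5:08 PM = 10 h 33 min
Sat: 9:57 AM–3:21 PM = 5 h 24 min; less 60 min break → 4 h 24 min
Total: 9 h 3 min + 11 h 40 min + 9 h 55 min + 9 h 50 min + 10 h 33 min + 4 h 24 min = 55 h 25 min.

55.42 hours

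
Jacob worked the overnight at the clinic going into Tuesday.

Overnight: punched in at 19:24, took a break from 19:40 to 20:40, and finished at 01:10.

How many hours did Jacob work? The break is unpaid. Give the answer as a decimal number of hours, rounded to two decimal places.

Overnight: 19:24 → midnight = 4 h 36 min; midnight → 01:10 = 1 h 10 min; span 5 h 46 min; less 60 min break → 4 h 46 min

4.77 hours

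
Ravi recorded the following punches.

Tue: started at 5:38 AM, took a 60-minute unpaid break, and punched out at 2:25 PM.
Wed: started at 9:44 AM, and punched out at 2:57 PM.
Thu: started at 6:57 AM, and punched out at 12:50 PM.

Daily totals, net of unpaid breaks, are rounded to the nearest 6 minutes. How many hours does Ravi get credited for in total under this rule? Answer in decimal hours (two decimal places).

Tue: 5:38 AM–2:25 PM = 8 h 47 min − 60 min = 7 h 47 min → rounds to 7 h 48 min
Wed: 9:44 AM–2:57 PM = 5 h 13 min → rounds to 5 h 12 min
Thu: 6:57 AM–12:50 PM = 5 h 53 min → rounds to 5 h 54 min
Total credited: 18 h 54 min.

18.90 hours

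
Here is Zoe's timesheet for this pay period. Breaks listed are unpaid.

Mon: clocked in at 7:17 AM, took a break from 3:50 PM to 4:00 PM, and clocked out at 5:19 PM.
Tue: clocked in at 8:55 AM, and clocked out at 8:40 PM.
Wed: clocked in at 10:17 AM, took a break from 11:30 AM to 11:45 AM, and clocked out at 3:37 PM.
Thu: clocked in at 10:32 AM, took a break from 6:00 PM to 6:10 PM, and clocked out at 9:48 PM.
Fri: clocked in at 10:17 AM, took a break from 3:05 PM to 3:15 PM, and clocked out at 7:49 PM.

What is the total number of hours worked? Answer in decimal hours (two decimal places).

47.17 hours

Mon: 7:17 AM–5:19 PM = 10 h 2 min; less 10 min break → 9 h 52 min
Tue: 8:55 AM–8:40 PM = 11 h 45 min
Wed: 10:17 AM–3:37 PM = 5 h 20 min; less 15 min break → 5 h 5 min
Thu: 10:32 AM–9:48 PM = 11 h 16 min; less 10 min break → 11 h 6 min
Fri: 10:17 AM–7:49 PM = 9 h 32 min; less 10 min break → 9 h 22 min
Total: 9 h 52 min + 11 h 45 min + 5 h 5 min + 11 h 6 min + 9 h 22 min = 47 h 10 min.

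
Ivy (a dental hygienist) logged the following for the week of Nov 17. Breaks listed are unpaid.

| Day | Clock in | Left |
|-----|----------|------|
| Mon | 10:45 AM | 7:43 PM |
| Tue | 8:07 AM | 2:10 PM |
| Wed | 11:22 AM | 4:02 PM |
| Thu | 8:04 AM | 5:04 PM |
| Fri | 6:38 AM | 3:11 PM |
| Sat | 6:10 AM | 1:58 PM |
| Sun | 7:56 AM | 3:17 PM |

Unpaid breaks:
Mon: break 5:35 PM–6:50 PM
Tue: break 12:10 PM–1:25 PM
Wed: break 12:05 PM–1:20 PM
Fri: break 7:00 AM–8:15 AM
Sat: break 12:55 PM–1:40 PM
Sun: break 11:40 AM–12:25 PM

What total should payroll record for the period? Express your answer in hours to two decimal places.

45.88 hours

Mon: 10:45 AM–7:43 PM = 8 h 58 min; less 75 min break → 7 h 43 min
Tue: 8:07 AM–2:10 PM = 6 h 3 min; less 75 min break → 4 h 48 min
Wed: 11:22 AM–4:02 PM = 4 h 40 min; less 75 min break → 3 h 25 min
Thu: 8:04 AM–5:04 PM = 9 h 0 min
Fri: 6:38 AM–3:11 PM = 8 h 33 min; less 75 min break → 7 h 18 min
Sat: 6:10 AM–1:58 PM = 7 h 48 min; less 45 min break → 7 h 3 min
Sun: 7:56 AM–3:17 PM = 7 h 21 min; less 45 min break → 6 h 36 min
Total: 7 h 43 min + 4 h 48 min + 3 h 25 min + 9 h 0 min + 7 h 18 min + 7 h 3 min + 6 h 36 min = 45 h 53 min.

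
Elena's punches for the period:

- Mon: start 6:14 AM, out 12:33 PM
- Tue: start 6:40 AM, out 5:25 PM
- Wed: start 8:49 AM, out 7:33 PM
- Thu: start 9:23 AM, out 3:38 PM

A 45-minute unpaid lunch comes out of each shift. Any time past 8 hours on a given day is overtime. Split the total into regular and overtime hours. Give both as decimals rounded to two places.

Regular 27.07 hours, overtime 3.98 hours

Mon: 6:14 AM–12:33 PM = 6 h 19 min; less 45 min break → 5 h 34 min
Tue: 6:40 AM–5:25 PM = 10 h 45 min; less 45 min break → 10 h 0 min
Wed: 8:49 AM–7:33 PM = 10 h 44 min; less 45 min break → 9 h 59 min
Thu: 9:23 AM–3:38 PM = 6 h 15 min; less 45 min break → 5 h 30 min
Mon reg 5 h 34 min / OT 0 h 0 min; Tue reg 8 h 0 min / OT 2 h 0 min; Wed reg 8 h 0 min / OT 1 h 59 min; Thu reg 5 h 30 min / OT 0 h 0 min.
Totals: regular 27 h 4 min, overtime 3 h 59 min.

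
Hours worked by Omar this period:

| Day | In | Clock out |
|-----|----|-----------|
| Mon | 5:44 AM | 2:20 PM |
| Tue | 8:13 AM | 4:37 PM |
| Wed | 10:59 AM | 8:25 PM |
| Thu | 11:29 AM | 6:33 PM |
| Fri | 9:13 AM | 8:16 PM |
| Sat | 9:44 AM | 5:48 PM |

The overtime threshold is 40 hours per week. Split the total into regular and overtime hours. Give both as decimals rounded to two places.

Mon: 5:44 AM–2:20 PM = 8 h 36 min
Tue: 8:13 AM–4:37 PM = 8 h 24 min
Wed: 10:59 AM–8:25 PM = 9 h 26 min
Thu: 11:29 AM–6:33 PM = 7 h 4 min
Fri: 9:13 AM–8:16 PM = 11 h 3 min
Sat: 9:44 AM–5:48 PM = 8 h 4 min
Total worked: 52 h 37 min = 52.62 h.
Threshold 40 h → overtime 12 h 37 min, regular 40 h 0 min.

Regular 40.00 hours, overtime 12.62 hours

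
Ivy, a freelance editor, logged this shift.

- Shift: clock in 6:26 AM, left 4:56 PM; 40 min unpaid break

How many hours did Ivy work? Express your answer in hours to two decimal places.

Shift: 6:26 AM–4:56 PM = 10 h 30 min; less 40 min break → 9 h 50 min

9.83 hours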